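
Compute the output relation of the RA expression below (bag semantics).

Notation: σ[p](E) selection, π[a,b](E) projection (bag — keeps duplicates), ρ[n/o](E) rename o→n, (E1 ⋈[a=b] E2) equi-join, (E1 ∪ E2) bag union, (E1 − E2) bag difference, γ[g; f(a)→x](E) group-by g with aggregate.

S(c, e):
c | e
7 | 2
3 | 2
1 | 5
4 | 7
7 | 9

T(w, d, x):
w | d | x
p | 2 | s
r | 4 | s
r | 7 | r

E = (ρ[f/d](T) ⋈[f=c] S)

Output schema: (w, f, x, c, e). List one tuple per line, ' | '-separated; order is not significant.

Stepwise |·|:
  T → 3
  ρ[f/d](T) → 3
  S → 5
  (ρ[f/d](T) ⋈[f=c] S) → 3

== RESULT ==
w | f | x | c | e
r | 4 | s | 4 | 7
r | 7 | r | 7 | 2
r | 7 | r | 7 | 9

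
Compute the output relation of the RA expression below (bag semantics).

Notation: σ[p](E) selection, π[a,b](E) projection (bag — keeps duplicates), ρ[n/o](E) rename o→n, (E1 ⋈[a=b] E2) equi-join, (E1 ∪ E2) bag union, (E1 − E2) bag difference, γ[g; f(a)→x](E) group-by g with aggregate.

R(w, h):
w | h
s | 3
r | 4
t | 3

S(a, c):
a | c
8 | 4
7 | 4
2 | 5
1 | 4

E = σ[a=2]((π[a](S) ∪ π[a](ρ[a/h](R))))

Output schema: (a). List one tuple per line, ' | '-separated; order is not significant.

Row counts bottom-up:
  S → 4
  π[a](S) → 4
  R → 3
  ρ[a/h](R) → 3
  π[a](ρ[a/h](R)) → 3
  (π[a](S) ∪ π[a](ρ[a/h](R))) → 7
  σ[a=2]((π[a](S) ∪ π[a](ρ[a/h](R)))) → 1

== RESULT ==
a
2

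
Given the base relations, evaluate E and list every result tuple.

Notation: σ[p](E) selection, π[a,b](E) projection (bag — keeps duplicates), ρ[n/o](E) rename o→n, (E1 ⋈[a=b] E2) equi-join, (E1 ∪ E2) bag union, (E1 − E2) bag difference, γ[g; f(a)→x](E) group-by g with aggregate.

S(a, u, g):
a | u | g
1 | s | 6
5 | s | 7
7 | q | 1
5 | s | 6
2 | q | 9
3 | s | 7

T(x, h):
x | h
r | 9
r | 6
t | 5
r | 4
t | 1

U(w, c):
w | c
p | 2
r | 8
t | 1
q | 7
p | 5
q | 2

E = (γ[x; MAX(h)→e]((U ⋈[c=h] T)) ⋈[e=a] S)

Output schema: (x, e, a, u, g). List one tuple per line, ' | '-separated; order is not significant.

Subexpression sizes:
  U → 6
  T → 5
  (U ⋈[c=h] T) → 2
  γ[x; MAX(h)→e]((U ⋈[c=h] T)) → 1
  S → 6
  (γ[x; MAX(h)→e]((U ⋈[c=h] T)) ⋈[e=a] S) → 2

== RESULT ==
x | e | a | u | g
t | 5 | 5 | s | 6
t | 5 | 5 | s | 7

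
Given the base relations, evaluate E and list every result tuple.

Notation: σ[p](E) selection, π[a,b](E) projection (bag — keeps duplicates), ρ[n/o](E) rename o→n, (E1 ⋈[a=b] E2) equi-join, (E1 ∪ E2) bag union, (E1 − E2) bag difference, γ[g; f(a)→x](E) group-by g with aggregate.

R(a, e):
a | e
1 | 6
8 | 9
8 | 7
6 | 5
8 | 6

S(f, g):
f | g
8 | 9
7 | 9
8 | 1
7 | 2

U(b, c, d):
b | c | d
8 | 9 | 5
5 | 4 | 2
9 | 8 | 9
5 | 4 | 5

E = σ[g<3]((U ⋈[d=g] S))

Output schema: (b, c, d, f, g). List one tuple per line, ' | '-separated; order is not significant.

Per-node cardinality:
  U → 4
  S → 4
  (U ⋈[d=g] S) → 3
  σ[g<3]((U ⋈[d=g] S)) → 1

== RESULT ==
b | c | d | f | g
5 | 4 | 2 | 7 | 2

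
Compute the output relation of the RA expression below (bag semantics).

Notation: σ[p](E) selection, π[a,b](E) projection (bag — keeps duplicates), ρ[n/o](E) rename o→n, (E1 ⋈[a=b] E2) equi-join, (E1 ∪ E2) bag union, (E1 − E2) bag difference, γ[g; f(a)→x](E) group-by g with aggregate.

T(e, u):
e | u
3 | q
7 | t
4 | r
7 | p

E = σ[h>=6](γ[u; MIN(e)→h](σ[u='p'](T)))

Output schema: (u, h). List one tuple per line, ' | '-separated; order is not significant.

Row counts bottom-up:
  T → 4
  σ[u='p'](T) → 1
  γ[u; MIN(e)→h](σ[u='p'](T)) → 1
  σ[h>=6](γ[u; MIN(e)→h](σ[u='p'](T))) → 1

== RESULT ==
u | h
p | 7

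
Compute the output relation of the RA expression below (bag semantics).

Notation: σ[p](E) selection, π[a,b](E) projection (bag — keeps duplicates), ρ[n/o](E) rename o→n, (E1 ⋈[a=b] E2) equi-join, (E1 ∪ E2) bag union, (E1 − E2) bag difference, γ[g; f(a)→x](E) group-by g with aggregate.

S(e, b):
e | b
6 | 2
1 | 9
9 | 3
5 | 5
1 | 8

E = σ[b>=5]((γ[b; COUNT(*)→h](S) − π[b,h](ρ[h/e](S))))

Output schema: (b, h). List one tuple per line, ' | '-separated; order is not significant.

Row counts bottom-up:
  S → 5
  γ[b; COUNT(*)→h](S) → 5
  S → 5
  ρ[h/e](S) → 5
  π[b,h](ρ[h/e](S)) → 5
  (γ[b; COUNT(*)→h](S) − π[b,h](ρ[h/e](S))) → 3
  σ[b>=5]((γ[b; COUNT(*)→h](S) − π[b,h](ρ[h/e](S)))) → 1

== RESULT ==
b | h
5 | 1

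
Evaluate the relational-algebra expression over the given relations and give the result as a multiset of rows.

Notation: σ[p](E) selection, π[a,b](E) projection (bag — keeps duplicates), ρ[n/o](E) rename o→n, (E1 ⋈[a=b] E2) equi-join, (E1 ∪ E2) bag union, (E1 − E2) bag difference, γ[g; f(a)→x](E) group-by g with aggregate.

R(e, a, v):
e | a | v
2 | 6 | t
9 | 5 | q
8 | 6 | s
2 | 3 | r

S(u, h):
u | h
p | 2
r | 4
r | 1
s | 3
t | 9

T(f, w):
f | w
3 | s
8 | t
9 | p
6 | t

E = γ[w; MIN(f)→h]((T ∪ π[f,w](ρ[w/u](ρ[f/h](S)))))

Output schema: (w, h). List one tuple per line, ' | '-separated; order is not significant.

Stepwise |·|:
  T → 4
  S → 5
  ρ[f/h](S) → 5
  ρ[w/u](ρ[f/h](S)) → 5
  π[f,w](ρ[w/u](ρ[f/h](S))) → 5
  (T ∪ π[f,w](ρ[w/u](ρ[f/h](S)))) → 9
  γ[w; MIN(f)→h]((T ∪ π[f,w](ρ[w/u](ρ[f/h](S))))) → 4

== RESULT ==
w | h
p | 2
r | 1
s | 3
t | 6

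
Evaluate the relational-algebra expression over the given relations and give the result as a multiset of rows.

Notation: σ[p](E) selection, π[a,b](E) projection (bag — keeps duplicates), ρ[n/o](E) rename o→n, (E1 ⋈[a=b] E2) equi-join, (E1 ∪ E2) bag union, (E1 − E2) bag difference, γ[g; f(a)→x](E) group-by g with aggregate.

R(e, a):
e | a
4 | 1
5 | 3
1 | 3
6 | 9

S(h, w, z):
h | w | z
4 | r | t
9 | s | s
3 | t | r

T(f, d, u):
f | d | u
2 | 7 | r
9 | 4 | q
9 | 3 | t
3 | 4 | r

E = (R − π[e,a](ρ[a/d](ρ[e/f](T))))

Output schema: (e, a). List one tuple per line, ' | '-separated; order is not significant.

Stepwise |·|:
  R → 4
  T → 4
  ρ[e/f](T) → 4
  ρ[a/d](ρ[e/f](T)) → 4
  π[e,a](ρ[a/d](ρ[e/f](T))) → 4
  (R − π[e,a](ρ[a/d](ρ[e/f](T)))) → 4

== RESULT ==
e | a
1 | 3
4 | 1
5 | 3
6 | 9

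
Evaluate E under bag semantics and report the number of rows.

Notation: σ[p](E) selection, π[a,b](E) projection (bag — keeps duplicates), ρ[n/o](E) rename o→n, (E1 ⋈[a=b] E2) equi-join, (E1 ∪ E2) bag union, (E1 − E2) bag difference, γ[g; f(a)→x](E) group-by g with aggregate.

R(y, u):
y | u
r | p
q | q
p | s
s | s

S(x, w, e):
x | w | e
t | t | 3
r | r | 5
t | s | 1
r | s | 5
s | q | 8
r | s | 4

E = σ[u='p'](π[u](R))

Stepwise |·|:
  R → 4
  π[u](R) → 4
  σ[u='p'](π[u](R)) → 1

|E| = 1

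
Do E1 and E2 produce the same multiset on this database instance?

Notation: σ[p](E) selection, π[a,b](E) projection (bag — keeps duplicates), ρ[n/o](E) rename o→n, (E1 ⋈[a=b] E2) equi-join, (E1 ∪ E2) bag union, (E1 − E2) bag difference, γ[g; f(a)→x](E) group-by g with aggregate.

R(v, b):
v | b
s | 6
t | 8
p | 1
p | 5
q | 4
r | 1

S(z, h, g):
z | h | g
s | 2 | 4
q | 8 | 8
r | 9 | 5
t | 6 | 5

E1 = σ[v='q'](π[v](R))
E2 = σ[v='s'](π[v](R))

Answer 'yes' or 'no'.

E1 subexpression sizes:
  R → 6
  π[v](R) → 6
  σ[v='q'](π[v](R)) → 1
E2 subexpression sizes:
  R → 6
  π[v](R) → 6
  σ[v='s'](π[v](R)) → 1

E1 result:
v
q
E2 result:
v
s
Witness: ('q',) appears 1× in E1 but 0× in E2.

no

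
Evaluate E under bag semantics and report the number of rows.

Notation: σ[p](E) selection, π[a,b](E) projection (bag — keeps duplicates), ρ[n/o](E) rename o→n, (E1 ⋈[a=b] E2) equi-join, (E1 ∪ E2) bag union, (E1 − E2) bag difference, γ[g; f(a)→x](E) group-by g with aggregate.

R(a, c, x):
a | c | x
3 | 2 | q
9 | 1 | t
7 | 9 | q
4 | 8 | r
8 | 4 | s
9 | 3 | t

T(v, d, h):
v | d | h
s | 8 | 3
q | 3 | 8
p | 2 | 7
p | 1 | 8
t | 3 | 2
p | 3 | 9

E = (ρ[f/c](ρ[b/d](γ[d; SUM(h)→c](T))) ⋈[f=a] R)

Per-node cardinality:
  T → 6
  γ[d; SUM(h)→c](T) → 4
  ρ[b/d](γ[d; SUM(h)→c](T)) → 4
  ρ[f/c](ρ[b/d](γ[d; SUM(h)→c](T))) → 4
  R → 6
  (ρ[f/c](ρ[b/d](γ[d; SUM(h)→c](T))) ⋈[f=a] R) → 3

|E| = 3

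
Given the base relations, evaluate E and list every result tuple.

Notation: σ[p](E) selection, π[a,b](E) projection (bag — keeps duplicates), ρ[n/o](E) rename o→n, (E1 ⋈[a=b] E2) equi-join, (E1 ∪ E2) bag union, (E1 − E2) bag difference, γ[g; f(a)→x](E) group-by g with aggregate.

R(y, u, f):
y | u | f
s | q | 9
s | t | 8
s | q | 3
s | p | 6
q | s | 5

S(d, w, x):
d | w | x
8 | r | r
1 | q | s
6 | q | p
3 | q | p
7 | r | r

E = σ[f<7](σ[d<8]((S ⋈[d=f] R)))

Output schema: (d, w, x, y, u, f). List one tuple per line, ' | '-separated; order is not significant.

Row counts bottom-up:
  S → 5
  R → 5
  (S ⋈[d=f] R) → 3
  σ[d<8]((S ⋈[d=f] R)) → 2
  σ[f<7](σ[d<8]((S ⋈[d=f] R))) → 2

== RESULT ==
d | w | x | y | u | f
3 | q | p | s | q | 3
6 | q | p | s | p | 6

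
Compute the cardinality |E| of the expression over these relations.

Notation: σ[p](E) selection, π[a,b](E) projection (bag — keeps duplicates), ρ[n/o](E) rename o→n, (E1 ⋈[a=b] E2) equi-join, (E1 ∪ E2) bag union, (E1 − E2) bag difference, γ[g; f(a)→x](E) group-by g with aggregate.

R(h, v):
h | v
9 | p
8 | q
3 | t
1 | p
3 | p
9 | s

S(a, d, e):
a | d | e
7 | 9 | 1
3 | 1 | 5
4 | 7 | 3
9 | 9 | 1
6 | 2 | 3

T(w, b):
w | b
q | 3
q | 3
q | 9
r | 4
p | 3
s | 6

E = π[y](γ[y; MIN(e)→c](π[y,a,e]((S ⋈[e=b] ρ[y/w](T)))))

Row counts bottom-up:
  S → 5
  T → 6
  ρ[y/w](T) → 6
  (S ⋈[e=b] ρ[y/w](T)) → 6
  π[y,a,e]((S ⋈[e=b] ρ[y/w](T))) → 6
  γ[y; MIN(e)→c](π[y,a,e]((S ⋈[e=b] ρ[y/w](T)))) → 2
  π[y](γ[y; MIN(e)→c](π[y,a,e]((S ⋈[e=b] ρ[y/w](T))))) → 2

|E| = 2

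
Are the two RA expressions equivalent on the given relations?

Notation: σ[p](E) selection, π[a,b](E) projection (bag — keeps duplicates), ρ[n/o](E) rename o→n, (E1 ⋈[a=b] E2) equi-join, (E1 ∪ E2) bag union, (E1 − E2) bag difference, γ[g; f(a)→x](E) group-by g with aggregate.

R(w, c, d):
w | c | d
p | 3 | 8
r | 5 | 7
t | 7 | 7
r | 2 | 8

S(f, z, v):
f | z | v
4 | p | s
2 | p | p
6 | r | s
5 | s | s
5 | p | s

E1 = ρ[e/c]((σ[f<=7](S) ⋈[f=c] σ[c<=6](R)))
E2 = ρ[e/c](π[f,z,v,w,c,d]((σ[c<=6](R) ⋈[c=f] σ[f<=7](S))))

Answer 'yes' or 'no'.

E1 stepwise |·|:
  S → 5
  σ[f<=7](S) → 5
  R → 4
  σ[c<=6](R) → 3
  (σ[f<=7](S) ⋈[f=c] σ[c<=6](R)) → 3
  ρ[e/c]((σ[f<=7](S) ⋈[f=c] σ[c<=6](R))) → 3
E2 stepwise |·|:
  R → 4
  σ[c<=6](R) → 3
  S → 5
  σ[f<=7](S) → 5
  (σ[c<=6](R) ⋈[c=f] σ[f<=7](S)) → 3
  π[f,z,v,w,c,d]((σ[c<=6](R) ⋈[c=f] σ[f<=7](S))) → 3
  ρ[e/c](π[f,z,v,w,c,d]((σ[c<=6](R) ⋈[c=f] σ[f<=7](S)))) → 3

E1 and E2 produce the same multiset:
f | z | v | w | e | d
2 | p | p | r | 2 | 8
5 | p | s | r | 5 | 7
5 | s | s | r | 5 | 7

yes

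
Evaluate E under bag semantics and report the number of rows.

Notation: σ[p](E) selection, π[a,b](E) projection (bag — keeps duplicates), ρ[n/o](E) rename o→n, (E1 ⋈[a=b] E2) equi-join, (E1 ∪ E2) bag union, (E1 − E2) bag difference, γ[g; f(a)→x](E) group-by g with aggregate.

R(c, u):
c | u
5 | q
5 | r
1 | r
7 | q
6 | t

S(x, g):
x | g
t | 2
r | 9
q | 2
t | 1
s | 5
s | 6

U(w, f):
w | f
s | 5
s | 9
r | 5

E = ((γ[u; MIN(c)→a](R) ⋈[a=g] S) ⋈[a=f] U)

Stepwise |·|:
  R → 5
  γ[u; MIN(c)→a](R) → 3
  S → 6
  (γ[u; MIN(c)→a](R) ⋈[a=g] S) → 3
  U → 3
  ((γ[u; MIN(c)→a](R) ⋈[a=g] S) ⋈[a=f] U) → 2

|E| = 2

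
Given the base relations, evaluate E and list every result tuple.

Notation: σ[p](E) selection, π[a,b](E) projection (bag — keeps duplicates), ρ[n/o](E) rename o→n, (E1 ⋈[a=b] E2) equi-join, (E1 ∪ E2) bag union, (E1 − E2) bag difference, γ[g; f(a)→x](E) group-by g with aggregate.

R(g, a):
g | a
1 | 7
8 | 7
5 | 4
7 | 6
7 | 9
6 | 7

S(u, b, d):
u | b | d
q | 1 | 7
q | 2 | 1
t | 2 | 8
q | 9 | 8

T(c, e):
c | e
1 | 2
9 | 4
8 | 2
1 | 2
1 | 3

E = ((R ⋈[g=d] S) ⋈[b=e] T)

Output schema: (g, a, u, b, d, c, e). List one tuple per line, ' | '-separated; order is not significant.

Row counts bottom-up:
  R → 6
  S → 4
  (R ⋈[g=d] S) → 5
  T → 5
  ((R ⋈[g=d] S) ⋈[b=e] T) → 6

== RESULT ==
g | a | u | b | d | c | e
1 | 7 | q | 2 | 1 | 1 | 2
1 | 7 | q | 2 | 1 | 1 | 2
1 | 7 | q | 2 | 1 | 8 | 2
8 | 7 | t | 2 | 8 | 1 | 2
8 | 7 | t | 2 | 8 | 1 | 2
8 | 7 | t | 2 | 8 | 8 | 2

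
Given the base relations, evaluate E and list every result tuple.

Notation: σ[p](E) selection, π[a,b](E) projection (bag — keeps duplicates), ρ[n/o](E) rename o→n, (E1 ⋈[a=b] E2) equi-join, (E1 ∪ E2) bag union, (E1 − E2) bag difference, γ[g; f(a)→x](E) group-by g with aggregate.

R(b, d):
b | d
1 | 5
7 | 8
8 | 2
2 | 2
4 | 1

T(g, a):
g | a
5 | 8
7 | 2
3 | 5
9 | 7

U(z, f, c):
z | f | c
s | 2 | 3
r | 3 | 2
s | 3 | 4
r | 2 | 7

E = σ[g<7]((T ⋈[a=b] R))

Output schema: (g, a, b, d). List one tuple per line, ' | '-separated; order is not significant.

Row counts bottom-up:
  T → 4
  R → 5
  (T ⋈[a=b] R) → 3
  σ[g<7]((T ⋈[a=b] R)) → 1

== RESULT ==
g | a | b | d
5 | 8 | 8 | 2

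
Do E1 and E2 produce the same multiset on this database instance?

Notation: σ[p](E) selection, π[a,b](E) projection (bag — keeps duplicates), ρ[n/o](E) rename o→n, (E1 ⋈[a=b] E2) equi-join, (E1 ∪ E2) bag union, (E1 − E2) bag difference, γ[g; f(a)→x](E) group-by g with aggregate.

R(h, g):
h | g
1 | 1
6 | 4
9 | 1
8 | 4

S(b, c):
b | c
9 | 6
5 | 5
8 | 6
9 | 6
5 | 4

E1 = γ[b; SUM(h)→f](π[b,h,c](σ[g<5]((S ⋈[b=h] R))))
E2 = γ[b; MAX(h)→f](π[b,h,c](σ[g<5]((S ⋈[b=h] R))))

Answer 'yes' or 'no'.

E1 subexpression sizes:
  S → 5
  R → 4
  (S ⋈[b=h] R) → 3
  σ[g<5]((S ⋈[b=h] R)) → 3
  π[b,h,c](σ[g<5]((S ⋈[b=h] R))) → 3
  γ[b; SUM(h)→f](π[b,h,c](σ[g<5]((S ⋈[b=h] R)))) → 2
E2 subexpression sizes:
  S → 5
  R → 4
  (S ⋈[b=h] R) → 3
  σ[g<5]((S ⋈[b=h] R)) → 3
  π[b,h,c](σ[g<5]((S ⋈[b=h] R))) → 3
  γ[b; MAX(h)→f](π[b,h,c](σ[g<5]((S ⋈[b=h] R)))) → 2

E1 result:
b | f
8 | 8
9 | 18
E2 result:
b | f
8 | 8
9 | 9
Witness: (9, 18) appears 1× in E1 but 0× in E2.

no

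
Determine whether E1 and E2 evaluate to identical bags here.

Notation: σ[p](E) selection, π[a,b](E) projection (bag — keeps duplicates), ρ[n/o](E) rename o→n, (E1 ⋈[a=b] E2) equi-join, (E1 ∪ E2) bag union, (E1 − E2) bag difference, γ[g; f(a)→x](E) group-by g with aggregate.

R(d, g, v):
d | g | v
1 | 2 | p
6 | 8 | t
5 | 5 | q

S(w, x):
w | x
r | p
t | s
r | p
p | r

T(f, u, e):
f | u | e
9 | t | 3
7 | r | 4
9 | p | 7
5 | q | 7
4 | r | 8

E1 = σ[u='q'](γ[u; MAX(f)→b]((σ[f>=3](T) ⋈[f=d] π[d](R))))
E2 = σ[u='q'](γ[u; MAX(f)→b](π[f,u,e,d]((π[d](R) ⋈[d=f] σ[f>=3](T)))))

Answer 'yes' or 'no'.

E1 row counts bottom-up:
  T → 5
  σ[f>=3](T) → 5
  R → 3
  π[d](R) → 3
  (σ[f>=3](T) ⋈[f=d] π[d](R)) → 1
  γ[u; MAX(f)→b]((σ[f>=3](T) ⋈[f=d] π[d](R))) → 1
  σ[u='q'](γ[u; MAX(f)→b]((σ[f>=3](T) ⋈[f=d] π[d](R)))) → 1
E2 row counts bottom-up:
  R → 3
  π[d](R) → 3
  T → 5
  σ[f>=3](T) → 5
  (π[d](R) ⋈[d=f] σ[f>=3](T)) → 1
  π[f,u,e,d]((π[d](R) ⋈[d=f] σ[f>=3](T))) → 1
  γ[u; MAX(f)→b](π[f,u,e,d]((π[d](R) ⋈[d=f] σ[f>=3](T)))) → 1
  σ[u='q'](γ[u; MAX(f)→b](π[f,u,e,d]((π[d](R) ⋈[d=f] σ[f>=3](T))))) → 1

E1 and E2 produce the same multiset:
u | b
q | 5

yes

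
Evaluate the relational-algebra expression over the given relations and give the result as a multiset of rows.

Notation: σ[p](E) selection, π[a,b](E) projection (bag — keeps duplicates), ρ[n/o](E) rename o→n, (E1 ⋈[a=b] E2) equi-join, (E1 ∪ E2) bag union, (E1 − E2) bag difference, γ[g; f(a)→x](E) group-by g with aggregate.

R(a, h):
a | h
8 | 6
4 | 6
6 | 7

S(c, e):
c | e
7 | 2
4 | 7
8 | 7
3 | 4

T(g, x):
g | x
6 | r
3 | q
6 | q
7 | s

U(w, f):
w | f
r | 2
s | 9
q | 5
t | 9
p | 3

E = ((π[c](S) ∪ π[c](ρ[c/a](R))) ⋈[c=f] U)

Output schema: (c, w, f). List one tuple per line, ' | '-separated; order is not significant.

Row counts bottom-up:
  S → 4
  π[c](S) → 4
  R → 3
  ρ[c/a](R) → 3
  π[c](ρ[c/a](R)) → 3
  (π[c](S) ∪ π[c](ρ[c/a](R))) → 7
  U → 5
  ((π[c](S) ∪ π[c](ρ[c/a](R))) ⋈[c=f] U) → 1

== RESULT ==
c | w | f
3 | p | 3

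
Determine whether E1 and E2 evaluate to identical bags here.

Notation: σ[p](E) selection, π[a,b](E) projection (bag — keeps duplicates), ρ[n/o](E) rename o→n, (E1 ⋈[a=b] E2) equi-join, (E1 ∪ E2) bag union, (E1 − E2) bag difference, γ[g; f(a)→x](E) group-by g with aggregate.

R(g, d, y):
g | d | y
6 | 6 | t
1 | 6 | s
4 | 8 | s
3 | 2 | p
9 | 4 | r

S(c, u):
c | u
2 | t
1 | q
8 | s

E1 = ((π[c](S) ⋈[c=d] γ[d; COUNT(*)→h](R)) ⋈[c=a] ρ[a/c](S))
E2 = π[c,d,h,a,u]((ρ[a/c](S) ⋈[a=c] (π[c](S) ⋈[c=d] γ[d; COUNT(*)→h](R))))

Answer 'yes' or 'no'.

E1 per-node cardinality:
  S → 3
  π[c](S) → 3
  R → 5
  γ[d; COUNT(*)→h](R) → 4
  (π[c](S) ⋈[c=d] γ[d; COUNT(*)→h](R)) → 2
  S → 3
  ρ[a/c](S) → 3
  ((π[c](S) ⋈[c=d] γ[d; COUNT(*)→h](R)) ⋈[c=a] ρ[a/c](S)) → 2
E2 per-node cardinality:
  S → 3
  ρ[a/c](S) → 3
  S → 3
  π[c](S) → 3
  R → 5
  γ[d; COUNT(*)→h](R) → 4
  (π[c](S) ⋈[c=d] γ[d; COUNT(*)→h](R)) → 2
  (ρ[a/c](S) ⋈[a=c] (π[c](S) ⋈[c=d] γ[d; COUNT(*)→h](R))) → 2
  π[c,d,h,a,u]((ρ[a/c](S) ⋈[a=c] (π[c](S) ⋈[c=d] γ[d; COUNT(*)→h](R)))) → 2

E1 and E2 produce the same multiset:
c | d | h | a | u
2 | 2 | 1 | 2 | t
8 | 8 | 1 | 8 | s

yes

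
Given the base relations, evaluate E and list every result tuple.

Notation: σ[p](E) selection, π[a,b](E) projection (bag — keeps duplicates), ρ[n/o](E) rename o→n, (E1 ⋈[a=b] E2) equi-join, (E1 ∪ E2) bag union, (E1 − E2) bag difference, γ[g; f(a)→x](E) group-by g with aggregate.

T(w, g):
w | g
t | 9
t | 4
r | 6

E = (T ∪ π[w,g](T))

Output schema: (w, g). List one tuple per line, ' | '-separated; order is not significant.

Stepwise |·|:
  T → 3
  T → 3
  π[w,g](T) → 3
  (T ∪ π[w,g](T)) → 6

== RESULT ==
w | g
r | 6
r | 6
t | 4
t | 4
t | 9
t | 9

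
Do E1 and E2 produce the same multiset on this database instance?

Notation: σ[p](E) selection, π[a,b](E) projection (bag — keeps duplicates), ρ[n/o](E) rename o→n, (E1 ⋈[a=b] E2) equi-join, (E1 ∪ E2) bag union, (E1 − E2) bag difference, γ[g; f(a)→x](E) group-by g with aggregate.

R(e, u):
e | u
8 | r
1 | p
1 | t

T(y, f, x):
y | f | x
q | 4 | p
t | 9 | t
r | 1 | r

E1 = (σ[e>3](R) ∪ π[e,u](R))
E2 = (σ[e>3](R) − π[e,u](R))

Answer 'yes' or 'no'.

E1 row counts bottom-up:
  R → 3
  σ[e>3](R) → 1
  R → 3
  π[e,u](R) → 3
  (σ[e>3](R) ∪ π[e,u](R)) → 4
E2 row counts bottom-up:
  R → 3
  σ[e>3](R) → 1
  R → 3
  π[e,u](R) → 3
  (σ[e>3](R) − π[e,u](R)) → 0

E1 result:
e | u
1 | p
1 | t
8 | r
8 | r
E2 result:
e | u
(0 rows)
Witness: (1, 'p') appears 1× in E1 but 0× in E2.

no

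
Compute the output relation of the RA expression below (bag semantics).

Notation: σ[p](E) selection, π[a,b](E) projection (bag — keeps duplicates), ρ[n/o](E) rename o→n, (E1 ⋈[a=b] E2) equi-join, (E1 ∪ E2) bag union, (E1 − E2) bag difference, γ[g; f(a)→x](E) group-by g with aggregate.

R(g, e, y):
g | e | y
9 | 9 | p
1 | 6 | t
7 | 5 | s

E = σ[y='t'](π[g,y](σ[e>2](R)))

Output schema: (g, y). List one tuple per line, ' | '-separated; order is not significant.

Subexpression sizes:
  R → 3
  σ[e>2](R) → 3
  π[g,y](σ[e>2](R)) → 3
  σ[y='t'](π[g,y](σ[e>2](R))) → 1

== RESULT ==
g | y
1 | t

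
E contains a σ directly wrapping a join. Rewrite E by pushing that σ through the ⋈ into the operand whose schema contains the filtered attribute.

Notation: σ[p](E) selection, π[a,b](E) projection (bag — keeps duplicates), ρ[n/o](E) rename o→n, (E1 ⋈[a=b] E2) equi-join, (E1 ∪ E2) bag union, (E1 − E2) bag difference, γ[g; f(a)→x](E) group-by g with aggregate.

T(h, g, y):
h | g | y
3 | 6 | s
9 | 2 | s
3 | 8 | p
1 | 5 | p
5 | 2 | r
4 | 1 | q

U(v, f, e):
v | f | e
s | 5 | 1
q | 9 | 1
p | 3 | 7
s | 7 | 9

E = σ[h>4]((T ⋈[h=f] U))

σ filters on h, owned by the left side.
E' = (σ[h>4](T) ⋈[h=f] U)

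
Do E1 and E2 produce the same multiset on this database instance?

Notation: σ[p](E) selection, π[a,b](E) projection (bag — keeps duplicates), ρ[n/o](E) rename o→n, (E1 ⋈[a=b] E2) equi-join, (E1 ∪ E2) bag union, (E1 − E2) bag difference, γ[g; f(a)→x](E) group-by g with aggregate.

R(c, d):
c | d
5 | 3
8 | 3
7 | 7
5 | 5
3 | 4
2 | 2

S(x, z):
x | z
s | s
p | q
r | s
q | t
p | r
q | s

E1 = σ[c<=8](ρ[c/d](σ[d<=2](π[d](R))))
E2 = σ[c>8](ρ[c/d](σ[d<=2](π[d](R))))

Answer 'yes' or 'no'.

E1 subexpression sizes:
  R → 6
  π[d](R) → 6
  σ[d<=2](π[d](R)) → 1
  ρ[c/d](σ[d<=2](π[d](R))) → 1
  σ[c<=8](ρ[c/d](σ[d<=2](π[d](R)))) → 1
E2 subexpression sizes:
  R → 6
  π[d](R) → 6
  σ[d<=2](π[d](R)) → 1
  ρ[c/d](σ[d<=2](π[d](R))) → 1
  σ[c>8](ρ[c/d](σ[d<=2](π[d](R)))) → 0

E1 result:
c
2
E2 result:
c
(0 rows)
Witness: (2,) appears 1× in E1 but 0× in E2.

no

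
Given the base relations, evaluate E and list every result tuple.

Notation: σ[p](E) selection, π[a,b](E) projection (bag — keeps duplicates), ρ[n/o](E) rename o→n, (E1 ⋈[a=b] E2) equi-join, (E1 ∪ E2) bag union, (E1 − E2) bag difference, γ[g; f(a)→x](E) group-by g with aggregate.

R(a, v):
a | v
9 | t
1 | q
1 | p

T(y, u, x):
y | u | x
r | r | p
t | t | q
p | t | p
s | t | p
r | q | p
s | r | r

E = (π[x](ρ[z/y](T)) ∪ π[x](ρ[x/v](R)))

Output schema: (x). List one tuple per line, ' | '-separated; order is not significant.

Subexpression sizes:
  T → 6
  ρ[z/y](T) → 6
  π[x](ρ[z/y](T)) → 6
  R → 3
  ρ[x/v](R) → 3
  π[x](ρ[x/v](R)) → 3
  (π[x](ρ[z/y](T)) ∪ π[x](ρ[x/v](R))) → 9

== RESULT ==
x
p
p
p
p
p
q
q
r
t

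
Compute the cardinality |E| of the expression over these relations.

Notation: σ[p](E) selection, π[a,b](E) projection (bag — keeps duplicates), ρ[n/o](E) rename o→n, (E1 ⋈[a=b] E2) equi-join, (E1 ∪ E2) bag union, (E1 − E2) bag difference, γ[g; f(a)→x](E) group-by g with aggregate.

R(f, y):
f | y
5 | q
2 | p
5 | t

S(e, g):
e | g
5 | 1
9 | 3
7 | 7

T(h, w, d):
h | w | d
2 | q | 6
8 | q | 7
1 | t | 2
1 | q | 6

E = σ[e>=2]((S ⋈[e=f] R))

Stepwise |·|:
  S → 3
  R → 3
  (S ⋈[e=f] R) → 2
  σ[e>=2]((S ⋈[e=f] R)) → 2

|E| = 2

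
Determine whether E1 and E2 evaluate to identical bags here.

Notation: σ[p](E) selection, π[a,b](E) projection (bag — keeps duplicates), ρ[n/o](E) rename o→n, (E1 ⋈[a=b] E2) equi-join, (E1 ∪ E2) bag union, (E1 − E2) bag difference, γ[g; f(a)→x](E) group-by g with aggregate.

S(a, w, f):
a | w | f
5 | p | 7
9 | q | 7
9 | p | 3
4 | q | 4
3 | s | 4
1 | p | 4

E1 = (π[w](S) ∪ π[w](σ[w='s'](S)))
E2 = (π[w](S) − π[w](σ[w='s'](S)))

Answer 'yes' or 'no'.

E1 per-node cardinality:
  S → 6
  π[w](S) → 6
  S → 6
  σ[w='s'](S) → 1
  π[w](σ[w='s'](S)) → 1
  (π[w](S) ∪ π[w](σ[w='s'](S))) → 7
E2 per-node cardinality:
  S → 6
  π[w](S) → 6
  S → 6
  σ[w='s'](S) → 1
  π[w](σ[w='s'](S)) → 1
  (π[w](S) − π[w](σ[w='s'](S))) → 5

E1 result:
w
p
p
p
q
q
s
s
E2 result:
w
p
p
p
q
q
Witness: ('s',) appears 2× in E1 but 0× in E2.

no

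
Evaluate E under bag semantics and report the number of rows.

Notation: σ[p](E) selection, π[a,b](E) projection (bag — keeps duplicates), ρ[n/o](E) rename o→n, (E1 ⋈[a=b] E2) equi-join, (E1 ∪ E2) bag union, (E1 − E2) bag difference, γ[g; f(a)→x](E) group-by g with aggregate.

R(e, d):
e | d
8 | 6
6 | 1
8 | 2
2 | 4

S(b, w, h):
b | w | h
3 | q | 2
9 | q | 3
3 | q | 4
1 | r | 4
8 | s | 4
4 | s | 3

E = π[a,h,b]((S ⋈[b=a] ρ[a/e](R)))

Row counts bottom-up:
  S → 6
  R → 4
  ρ[a/e](R) → 4
  (S ⋈[b=a] ρ[a/e](R)) → 2
  π[a,h,b]((S ⋈[b=a] ρ[a/e](R))) → 2

|E| = 2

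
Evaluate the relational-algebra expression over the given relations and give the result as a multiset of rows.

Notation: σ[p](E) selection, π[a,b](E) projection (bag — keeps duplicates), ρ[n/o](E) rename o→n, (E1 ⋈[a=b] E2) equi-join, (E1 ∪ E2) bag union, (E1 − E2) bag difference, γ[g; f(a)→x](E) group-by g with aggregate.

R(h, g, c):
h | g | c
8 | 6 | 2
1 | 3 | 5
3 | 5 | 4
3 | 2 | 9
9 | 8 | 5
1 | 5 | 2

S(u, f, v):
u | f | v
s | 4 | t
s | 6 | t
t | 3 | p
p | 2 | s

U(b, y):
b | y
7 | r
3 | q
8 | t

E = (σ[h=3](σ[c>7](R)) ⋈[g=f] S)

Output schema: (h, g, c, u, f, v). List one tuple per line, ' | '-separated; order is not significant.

Row counts bottom-up:
  R → 6
  σ[c>7](R) → 1
  σ[h=3](σ[c>7](R)) → 1
  S → 4
  (σ[h=3](σ[c>7](R)) ⋈[g=f] S) → 1

== RESULT ==
h | g | c | u | f | v
3 | 2 | 9 | p | 2 | s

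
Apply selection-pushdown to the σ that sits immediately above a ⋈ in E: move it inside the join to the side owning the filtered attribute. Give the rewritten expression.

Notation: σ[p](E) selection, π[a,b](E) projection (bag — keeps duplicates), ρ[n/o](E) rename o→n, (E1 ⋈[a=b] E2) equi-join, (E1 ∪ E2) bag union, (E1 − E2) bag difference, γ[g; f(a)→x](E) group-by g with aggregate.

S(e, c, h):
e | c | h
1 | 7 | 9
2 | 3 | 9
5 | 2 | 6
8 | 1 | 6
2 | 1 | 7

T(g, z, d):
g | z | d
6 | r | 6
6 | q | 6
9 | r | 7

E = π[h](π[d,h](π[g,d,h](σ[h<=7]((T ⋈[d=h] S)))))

σ filters on h, owned by the right side.
E' = π[h](π[d,h](π[g,d,h]((T ⋈[d=h] σ[h<=7](S)))))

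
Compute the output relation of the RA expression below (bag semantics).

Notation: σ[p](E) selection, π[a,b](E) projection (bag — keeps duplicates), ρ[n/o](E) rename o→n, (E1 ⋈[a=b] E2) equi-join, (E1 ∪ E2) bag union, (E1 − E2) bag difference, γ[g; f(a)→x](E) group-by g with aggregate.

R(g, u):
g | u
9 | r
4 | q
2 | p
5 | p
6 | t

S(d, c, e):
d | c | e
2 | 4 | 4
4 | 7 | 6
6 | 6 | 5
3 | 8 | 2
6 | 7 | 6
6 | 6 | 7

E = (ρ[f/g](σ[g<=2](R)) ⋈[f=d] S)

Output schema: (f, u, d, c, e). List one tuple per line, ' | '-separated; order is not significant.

Row counts bottom-up:
  R → 5
  σ[g<=2](R) → 1
  ρ[f/g](σ[g<=2](R)) → 1
  S → 6
  (ρ[f/g](σ[g<=2](R)) ⋈[f=d] S) → 1

== RESULT ==
f | u | d | c | e
2 | p | 2 | 4 | 4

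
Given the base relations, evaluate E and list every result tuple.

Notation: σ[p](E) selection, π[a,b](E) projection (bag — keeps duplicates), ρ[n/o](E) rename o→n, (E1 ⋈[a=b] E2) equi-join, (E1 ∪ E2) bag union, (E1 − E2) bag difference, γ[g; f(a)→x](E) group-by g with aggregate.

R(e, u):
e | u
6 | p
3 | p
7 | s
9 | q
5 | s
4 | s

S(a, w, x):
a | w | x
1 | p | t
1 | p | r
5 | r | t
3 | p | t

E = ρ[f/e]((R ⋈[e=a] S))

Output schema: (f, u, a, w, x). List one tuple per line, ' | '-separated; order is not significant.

Subexpression sizes:
  R → 6
  S → 4
  (R ⋈[e=a] S) → 2
  ρ[f/e]((R ⋈[e=a] S)) → 2

== RESULT ==
f | u | a | w | x
3 | p | 3 | p | t
5 | s | 5 | r | t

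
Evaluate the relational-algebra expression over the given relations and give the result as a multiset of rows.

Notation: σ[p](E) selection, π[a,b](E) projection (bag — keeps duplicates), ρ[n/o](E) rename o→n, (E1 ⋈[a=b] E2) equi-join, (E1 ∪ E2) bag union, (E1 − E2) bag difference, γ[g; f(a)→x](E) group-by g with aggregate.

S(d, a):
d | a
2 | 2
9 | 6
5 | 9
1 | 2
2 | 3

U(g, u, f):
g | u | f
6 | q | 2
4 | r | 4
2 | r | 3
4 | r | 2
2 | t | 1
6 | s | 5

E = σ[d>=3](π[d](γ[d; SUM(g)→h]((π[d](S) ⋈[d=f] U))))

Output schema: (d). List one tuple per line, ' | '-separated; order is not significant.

Stepwise |·|:
  S → 5
  π[d](S) → 5
  U → 6
  (π[d](S) ⋈[d=f] U) → 6
  γ[d; SUM(g)→h]((π[d](S) ⋈[d=f] U)) → 3
  π[d](γ[d; SUM(g)→h]((π[d](S) ⋈[d=f] U))) → 3
  σ[d>=3](π[d](γ[d; SUM(g)→h]((π[d](S) ⋈[d=f] U)))) → 1

== RESULT ==
d
5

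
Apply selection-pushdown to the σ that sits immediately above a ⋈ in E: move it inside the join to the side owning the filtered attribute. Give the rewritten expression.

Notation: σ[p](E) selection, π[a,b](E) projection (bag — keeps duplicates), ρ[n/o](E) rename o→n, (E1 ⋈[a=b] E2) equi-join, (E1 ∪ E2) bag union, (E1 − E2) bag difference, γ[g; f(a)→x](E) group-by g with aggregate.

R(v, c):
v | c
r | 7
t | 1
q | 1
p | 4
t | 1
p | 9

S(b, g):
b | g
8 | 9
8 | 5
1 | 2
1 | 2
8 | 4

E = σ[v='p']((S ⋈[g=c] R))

σ filters on v, owned by the right side.
E' = (S ⋈[g=c] σ[v='p'](R))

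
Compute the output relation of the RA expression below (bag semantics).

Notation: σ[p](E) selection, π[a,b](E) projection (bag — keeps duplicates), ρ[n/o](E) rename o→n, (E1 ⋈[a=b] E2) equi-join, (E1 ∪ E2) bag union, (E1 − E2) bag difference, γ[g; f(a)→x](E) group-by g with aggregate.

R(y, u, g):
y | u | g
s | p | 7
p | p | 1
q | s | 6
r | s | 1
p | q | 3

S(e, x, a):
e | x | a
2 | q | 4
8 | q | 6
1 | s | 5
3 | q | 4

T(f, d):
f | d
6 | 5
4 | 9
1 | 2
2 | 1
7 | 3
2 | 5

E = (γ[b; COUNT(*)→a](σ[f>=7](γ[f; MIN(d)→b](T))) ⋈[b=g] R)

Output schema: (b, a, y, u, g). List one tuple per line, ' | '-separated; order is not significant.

Row counts bottom-up:
  T → 6
  γ[f; MIN(d)→b](T) → 5
  σ[f>=7](γ[f; MIN(d)→b](T)) → 1
  γ[b; COUNT(*)→a](σ[f>=7](γ[f; MIN(d)→b](T))) → 1
  R → 5
  (γ[b; COUNT(*)→a](σ[f>=7](γ[f; MIN(d)→b](T))) ⋈[b=g] R) → 1

== RESULT ==
b | a | y | u | g
3 | 1 | p | q | 3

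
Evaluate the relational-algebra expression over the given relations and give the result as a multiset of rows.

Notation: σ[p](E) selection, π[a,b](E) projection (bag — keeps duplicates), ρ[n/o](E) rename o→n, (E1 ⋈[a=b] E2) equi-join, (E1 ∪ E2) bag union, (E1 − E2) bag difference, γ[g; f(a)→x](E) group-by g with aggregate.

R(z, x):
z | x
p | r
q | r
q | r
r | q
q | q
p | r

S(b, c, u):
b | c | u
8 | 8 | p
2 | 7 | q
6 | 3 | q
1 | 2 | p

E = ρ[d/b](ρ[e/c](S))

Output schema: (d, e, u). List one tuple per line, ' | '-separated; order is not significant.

Stepwise |·|:
  S → 4
  ρ[e/c](S) → 4
  ρ[d/b](ρ[e/c](S)) → 4

== RESULT ==
d | e | u
1 | 2 | p
2 | 7 | q
6 | 3 | q
8 | 8 | p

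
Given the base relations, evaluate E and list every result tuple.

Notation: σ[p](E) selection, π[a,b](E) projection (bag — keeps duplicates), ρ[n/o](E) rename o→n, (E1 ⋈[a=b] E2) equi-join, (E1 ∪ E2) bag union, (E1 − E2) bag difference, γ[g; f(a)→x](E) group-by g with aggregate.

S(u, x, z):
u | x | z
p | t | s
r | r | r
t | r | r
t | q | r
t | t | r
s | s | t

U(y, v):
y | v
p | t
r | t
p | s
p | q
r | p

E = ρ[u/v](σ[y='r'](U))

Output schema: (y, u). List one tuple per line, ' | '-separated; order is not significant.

Per-node cardinality:
  U → 5
  σ[y='r'](U) → 2
  ρ[u/v](σ[y='r'](U)) → 2

== RESULT ==
y | u
r | p
r | t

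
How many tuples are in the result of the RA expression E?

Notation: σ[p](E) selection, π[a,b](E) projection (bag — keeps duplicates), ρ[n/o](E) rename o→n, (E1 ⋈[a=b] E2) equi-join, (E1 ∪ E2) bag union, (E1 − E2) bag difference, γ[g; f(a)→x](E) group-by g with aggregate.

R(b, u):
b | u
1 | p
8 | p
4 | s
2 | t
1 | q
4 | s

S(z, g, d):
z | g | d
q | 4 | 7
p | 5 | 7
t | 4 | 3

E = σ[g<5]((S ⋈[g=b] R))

Row counts bottom-up:
  S → 3
  R → 6
  (S ⋈[g=b] R) → 4
  σ[g<5]((S ⋈[g=b] R)) → 4

|E| = 4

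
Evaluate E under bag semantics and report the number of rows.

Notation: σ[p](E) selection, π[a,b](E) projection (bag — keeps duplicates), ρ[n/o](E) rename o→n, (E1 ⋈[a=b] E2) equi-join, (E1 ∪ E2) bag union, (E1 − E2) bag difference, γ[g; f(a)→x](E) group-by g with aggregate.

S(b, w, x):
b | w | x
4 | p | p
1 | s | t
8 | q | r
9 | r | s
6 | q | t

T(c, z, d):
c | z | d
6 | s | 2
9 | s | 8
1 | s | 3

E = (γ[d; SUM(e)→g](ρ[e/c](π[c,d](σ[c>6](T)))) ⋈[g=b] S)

Subexpression sizes:
  T → 3
  σ[c>6](T) → 1
  π[c,d](σ[c>6](T)) → 1
  ρ[e/c](π[c,d](σ[c>6](T))) → 1
  γ[d; SUM(e)→g](ρ[e/c](π[c,d](σ[c>6](T)))) → 1
  S → 5
  (γ[d; SUM(e)→g](ρ[e/c](π[c,d](σ[c>6](T)))) ⋈[g=b] S) → 1

|E| = 1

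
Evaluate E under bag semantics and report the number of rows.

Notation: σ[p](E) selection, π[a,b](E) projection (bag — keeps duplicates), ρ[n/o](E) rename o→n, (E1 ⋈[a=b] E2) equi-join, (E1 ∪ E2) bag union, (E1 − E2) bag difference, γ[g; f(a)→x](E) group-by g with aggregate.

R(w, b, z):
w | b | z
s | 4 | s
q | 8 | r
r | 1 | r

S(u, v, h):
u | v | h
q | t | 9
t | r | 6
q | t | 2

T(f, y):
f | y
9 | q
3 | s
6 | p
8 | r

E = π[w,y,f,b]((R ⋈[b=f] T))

Row counts bottom-up:
  R → 3
  T → 4
  (R ⋈[b=f] T) → 1
  π[w,y,f,b]((R ⋈[b=f] T)) → 1

|E| = 1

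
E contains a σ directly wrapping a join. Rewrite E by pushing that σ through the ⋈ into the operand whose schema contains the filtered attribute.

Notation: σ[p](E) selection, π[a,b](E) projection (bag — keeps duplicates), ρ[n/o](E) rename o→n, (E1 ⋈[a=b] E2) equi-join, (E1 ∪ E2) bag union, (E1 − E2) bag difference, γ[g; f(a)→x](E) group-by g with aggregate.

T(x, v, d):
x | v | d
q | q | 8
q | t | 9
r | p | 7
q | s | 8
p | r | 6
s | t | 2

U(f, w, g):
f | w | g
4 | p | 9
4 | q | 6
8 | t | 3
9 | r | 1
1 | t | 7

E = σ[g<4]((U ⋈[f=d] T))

σ filters on g, owned by the left side.
E' = (σ[g<4](U) ⋈[f=d] T)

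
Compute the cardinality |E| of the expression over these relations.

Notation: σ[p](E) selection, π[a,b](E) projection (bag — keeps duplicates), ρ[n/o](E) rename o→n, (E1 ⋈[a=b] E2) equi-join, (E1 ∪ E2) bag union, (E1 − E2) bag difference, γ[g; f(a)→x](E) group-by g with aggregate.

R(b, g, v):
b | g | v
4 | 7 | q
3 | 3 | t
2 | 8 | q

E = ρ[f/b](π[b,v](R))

Stepwise |·|:
  R → 3
  π[b,v](R) → 3
  ρ[f/b](π[b,v](R)) → 3

|E| = 3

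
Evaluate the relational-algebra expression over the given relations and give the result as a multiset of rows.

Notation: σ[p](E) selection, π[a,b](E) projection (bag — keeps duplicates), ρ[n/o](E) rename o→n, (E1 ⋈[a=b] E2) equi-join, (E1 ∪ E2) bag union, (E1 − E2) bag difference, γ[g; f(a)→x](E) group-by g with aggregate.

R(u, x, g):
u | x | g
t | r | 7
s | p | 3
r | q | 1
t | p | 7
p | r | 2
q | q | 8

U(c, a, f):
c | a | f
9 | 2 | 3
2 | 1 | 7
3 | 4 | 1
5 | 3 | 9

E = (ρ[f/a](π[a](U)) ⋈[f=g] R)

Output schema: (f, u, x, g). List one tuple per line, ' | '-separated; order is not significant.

Per-node cardinality:
  U → 4
  π[a](U) → 4
  ρ[f/a](π[a](U)) → 4
  R → 6
  (ρ[f/a](π[a](U)) ⋈[f=g] R) → 3

== RESULT ==
f | u | x | g
1 | r | q | 1
2 | p | r | 2
3 | s | p | 3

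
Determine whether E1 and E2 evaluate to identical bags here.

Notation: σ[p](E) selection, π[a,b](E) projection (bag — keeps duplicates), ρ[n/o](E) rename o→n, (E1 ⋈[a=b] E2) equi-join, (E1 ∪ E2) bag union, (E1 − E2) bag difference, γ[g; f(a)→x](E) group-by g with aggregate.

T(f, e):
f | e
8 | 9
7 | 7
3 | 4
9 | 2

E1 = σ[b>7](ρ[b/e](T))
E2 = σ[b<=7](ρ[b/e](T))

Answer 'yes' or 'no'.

E1 stepwise |·|:
  T → 4
  ρ[b/e](T) → 4
  σ[b>7](ρ[b/e](T)) → 1
E2 stepwise |·|:
  T → 4
  ρ[b/e](T) → 4
  σ[b<=7](ρ[b/e](T)) → 3

E1 result:
f | b
8 | 9
E2 result:
f | b
3 | 4
7 | 7
9 | 2
Witness: (8, 9) appears 1× in E1 but 0× in E2.

no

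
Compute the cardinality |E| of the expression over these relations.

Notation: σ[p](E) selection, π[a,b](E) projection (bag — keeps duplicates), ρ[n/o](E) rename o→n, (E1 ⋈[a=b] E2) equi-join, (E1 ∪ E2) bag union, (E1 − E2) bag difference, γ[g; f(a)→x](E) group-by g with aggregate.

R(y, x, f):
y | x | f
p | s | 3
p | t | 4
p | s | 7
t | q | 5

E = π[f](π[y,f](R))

Per-node cardinality:
  R → 4
  π[y,f](R) → 4
  π[f](π[y,f](R)) → 4

|E| = 4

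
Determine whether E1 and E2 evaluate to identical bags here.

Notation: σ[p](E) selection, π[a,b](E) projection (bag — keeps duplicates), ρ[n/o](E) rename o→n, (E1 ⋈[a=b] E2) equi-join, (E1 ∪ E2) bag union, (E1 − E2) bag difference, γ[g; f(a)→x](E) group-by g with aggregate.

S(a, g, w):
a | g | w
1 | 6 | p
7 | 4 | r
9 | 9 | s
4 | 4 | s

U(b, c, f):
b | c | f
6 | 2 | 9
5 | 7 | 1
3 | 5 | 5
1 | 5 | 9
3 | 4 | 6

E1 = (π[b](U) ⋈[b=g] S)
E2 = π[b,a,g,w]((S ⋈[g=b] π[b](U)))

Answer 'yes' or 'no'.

E1 row counts bottom-up:
  U → 5
  π[b](U) → 5
  S → 4
  (π[b](U) ⋈[b=g] S) → 1
E2 row counts bottom-up:
  S → 4
  U → 5
  π[b](U) → 5
  (S ⋈[g=b] π[b](U)) → 1
  π[b,a,g,w]((S ⋈[g=b] π[b](U))) → 1

E1 and E2 produce the same multiset:
b | a | g | w
6 | 1 | 6 | p

yes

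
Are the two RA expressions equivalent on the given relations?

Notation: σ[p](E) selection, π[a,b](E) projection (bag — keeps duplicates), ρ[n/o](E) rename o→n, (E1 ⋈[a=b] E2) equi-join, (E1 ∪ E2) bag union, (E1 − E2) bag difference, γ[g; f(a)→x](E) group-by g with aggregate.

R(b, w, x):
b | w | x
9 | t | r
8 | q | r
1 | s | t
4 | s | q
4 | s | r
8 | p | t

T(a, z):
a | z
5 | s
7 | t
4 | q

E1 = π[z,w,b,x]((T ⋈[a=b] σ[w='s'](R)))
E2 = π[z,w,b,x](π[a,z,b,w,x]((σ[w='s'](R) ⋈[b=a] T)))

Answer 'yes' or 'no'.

E1 stepwise |·|:
  T → 3
  R → 6
  σ[w='s'](R) → 3
  (T ⋈[a=b] σ[w='s'](R)) → 2
  π[z,w,b,x]((T ⋈[a=b] σ[w='s'](R))) → 2
E2 stepwise |·|:
  R → 6
  σ[w='s'](R) → 3
  T → 3
  (σ[w='s'](R) ⋈[b=a] T) → 2
  π[a,z,b,w,x]((σ[w='s'](R) ⋈[b=a] T)) → 2
  π[z,w,b,x](π[a,z,b,w,x]((σ[w='s'](R) ⋈[b=a] T))) → 2

E1 and E2 produce the same multiset:
z | w | b | x
q | s | 4 | q
q | s | 4 | r

yes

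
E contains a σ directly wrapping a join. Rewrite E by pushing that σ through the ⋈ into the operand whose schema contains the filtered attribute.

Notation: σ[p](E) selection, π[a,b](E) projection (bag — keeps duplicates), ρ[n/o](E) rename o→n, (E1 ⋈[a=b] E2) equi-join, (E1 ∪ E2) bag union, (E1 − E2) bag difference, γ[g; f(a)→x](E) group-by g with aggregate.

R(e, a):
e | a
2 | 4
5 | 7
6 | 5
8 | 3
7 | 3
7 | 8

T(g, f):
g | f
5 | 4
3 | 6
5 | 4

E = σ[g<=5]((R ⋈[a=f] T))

σ filters on g, owned by the right side.
E' = (R ⋈[a=f] σ[g<=5](T))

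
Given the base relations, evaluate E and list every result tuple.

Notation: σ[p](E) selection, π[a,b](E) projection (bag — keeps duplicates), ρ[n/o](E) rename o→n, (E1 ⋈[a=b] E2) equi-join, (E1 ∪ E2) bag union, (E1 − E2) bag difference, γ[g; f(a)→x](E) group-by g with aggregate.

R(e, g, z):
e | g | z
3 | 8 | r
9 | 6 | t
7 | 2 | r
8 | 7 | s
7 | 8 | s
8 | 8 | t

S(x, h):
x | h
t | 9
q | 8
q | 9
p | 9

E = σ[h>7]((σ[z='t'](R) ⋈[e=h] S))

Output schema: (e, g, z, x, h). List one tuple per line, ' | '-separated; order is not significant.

Row counts bottom-up:
  R → 6
  σ[z='t'](R) → 2
  S → 4
  (σ[z='t'](R) ⋈[e=h] S) → 4
  σ[h>7]((σ[z='t'](R) ⋈[e=h] S)) → 4

== RESULT ==
e | g | z | x | h
8 | 8 | t | q | 8
9 | 6 | t | p | 9
9 | 6 | t | q | 9
9 | 6 | t | t | 9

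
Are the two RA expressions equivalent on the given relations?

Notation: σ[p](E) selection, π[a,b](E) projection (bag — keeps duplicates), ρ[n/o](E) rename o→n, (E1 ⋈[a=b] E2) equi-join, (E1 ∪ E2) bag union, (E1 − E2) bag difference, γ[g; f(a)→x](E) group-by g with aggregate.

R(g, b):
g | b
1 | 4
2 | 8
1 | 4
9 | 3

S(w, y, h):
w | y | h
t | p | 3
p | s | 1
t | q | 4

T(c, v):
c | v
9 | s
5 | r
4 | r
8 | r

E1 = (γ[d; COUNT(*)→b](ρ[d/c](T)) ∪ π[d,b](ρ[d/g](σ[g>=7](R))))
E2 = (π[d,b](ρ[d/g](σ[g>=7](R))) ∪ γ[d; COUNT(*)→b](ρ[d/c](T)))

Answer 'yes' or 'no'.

E1 per-node cardinality:
  T → 4
  ρ[d/c](T) → 4
  γ[d; COUNT(*)→b](ρ[d/c](T)) → 4
  R → 4
  σ[g>=7](R) → 1
  ρ[d/g](σ[g>=7](R)) → 1
  π[d,b](ρ[d/g](σ[g>=7](R))) → 1
  (γ[d; COUNT(*)→b](ρ[d/c](T)) ∪ π[d,b](ρ[d/g](σ[g>=7](R)))) → 5
E2 per-node cardinality:
  R → 4
  σ[g>=7](R) → 1
  ρ[d/g](σ[g>=7](R)) → 1
  π[d,b](ρ[d/g](σ[g>=7](R))) → 1
  T → 4
  ρ[d/c](T) → 4
  γ[d; COUNT(*)→b](ρ[d/c](T)) → 4
  (π[d,b](ρ[d/g](σ[g>=7](R))) ∪ γ[d; COUNT(*)→b](ρ[d/c](T))) → 5

E1 and E2 produce the same multiset:
d | b
4 | 1
5 | 1
8 | 1
9 | 1
9 | 3

yes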